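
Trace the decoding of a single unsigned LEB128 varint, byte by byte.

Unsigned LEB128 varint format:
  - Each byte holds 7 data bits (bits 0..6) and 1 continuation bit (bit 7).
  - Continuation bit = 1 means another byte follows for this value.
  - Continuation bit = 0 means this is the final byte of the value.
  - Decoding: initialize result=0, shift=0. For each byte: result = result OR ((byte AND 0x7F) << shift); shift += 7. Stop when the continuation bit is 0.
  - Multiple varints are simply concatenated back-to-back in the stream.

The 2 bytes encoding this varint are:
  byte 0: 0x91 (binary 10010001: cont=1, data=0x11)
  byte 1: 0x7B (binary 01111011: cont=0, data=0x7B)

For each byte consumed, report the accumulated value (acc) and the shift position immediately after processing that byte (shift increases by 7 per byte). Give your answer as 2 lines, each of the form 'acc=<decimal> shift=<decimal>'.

Answer: acc=17 shift=7
acc=15761 shift=14

Derivation:
byte 0=0x91: payload=0x11=17, contrib = 17<<0 = 17; acc -> 17, shift -> 7
byte 1=0x7B: payload=0x7B=123, contrib = 123<<7 = 15744; acc -> 15761, shift -> 14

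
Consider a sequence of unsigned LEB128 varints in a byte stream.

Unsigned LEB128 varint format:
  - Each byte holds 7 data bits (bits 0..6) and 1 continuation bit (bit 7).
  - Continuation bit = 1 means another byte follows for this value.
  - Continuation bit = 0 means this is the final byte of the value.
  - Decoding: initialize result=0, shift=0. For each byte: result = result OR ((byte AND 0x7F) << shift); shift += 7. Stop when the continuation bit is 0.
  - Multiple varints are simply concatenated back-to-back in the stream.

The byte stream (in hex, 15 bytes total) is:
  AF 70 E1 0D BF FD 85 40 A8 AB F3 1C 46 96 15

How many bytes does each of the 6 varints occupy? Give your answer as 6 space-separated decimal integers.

Answer: 2 2 4 4 1 2

Derivation:
  byte[0]=0xAF cont=1 payload=0x2F=47: acc |= 47<<0 -> acc=47 shift=7
  byte[1]=0x70 cont=0 payload=0x70=112: acc |= 112<<7 -> acc=14383 shift=14 [end]
Varint 1: bytes[0:2] = AF 70 -> value 14383 (2 byte(s))
  byte[2]=0xE1 cont=1 payload=0x61=97: acc |= 97<<0 -> acc=97 shift=7
  byte[3]=0x0D cont=0 payload=0x0D=13: acc |= 13<<7 -> acc=1761 shift=14 [end]
Varint 2: bytes[2:4] = E1 0D -> value 1761 (2 byte(s))
  byte[4]=0xBF cont=1 payload=0x3F=63: acc |= 63<<0 -> acc=63 shift=7
  byte[5]=0xFD cont=1 payload=0x7D=125: acc |= 125<<7 -> acc=16063 shift=14
  byte[6]=0x85 cont=1 payload=0x05=5: acc |= 5<<14 -> acc=97983 shift=21
  byte[7]=0x40 cont=0 payload=0x40=64: acc |= 64<<21 -> acc=134315711 shift=28 [end]
Varint 3: bytes[4:8] = BF FD 85 40 -> value 134315711 (4 byte(s))
  byte[8]=0xA8 cont=1 payload=0x28=40: acc |= 40<<0 -> acc=40 shift=7
  byte[9]=0xAB cont=1 payload=0x2B=43: acc |= 43<<7 -> acc=5544 shift=14
  byte[10]=0xF3 cont=1 payload=0x73=115: acc |= 115<<14 -> acc=1889704 shift=21
  byte[11]=0x1C cont=0 payload=0x1C=28: acc |= 28<<21 -> acc=60609960 shift=28 [end]
Varint 4: bytes[8:12] = A8 AB F3 1C -> value 60609960 (4 byte(s))
  byte[12]=0x46 cont=0 payload=0x46=70: acc |= 70<<0 -> acc=70 shift=7 [end]
Varint 5: bytes[12:13] = 46 -> value 70 (1 byte(s))
  byte[13]=0x96 cont=1 payload=0x16=22: acc |= 22<<0 -> acc=22 shift=7
  byte[14]=0x15 cont=0 payload=0x15=21: acc |= 21<<7 -> acc=2710 shift=14 [end]
Varint 6: bytes[13:15] = 96 15 -> value 2710 (2 byte(s))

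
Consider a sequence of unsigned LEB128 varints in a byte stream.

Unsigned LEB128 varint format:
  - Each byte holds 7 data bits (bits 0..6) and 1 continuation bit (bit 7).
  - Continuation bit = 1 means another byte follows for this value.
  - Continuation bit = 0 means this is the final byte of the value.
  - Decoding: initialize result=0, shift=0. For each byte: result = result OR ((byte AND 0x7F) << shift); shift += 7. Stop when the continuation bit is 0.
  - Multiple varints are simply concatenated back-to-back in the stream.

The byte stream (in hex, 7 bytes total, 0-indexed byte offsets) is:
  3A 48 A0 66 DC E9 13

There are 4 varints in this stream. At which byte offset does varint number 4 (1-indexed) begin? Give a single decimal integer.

  byte[0]=0x3A cont=0 payload=0x3A=58: acc |= 58<<0 -> acc=58 shift=7 [end]
Varint 1: bytes[0:1] = 3A -> value 58 (1 byte(s))
  byte[1]=0x48 cont=0 payload=0x48=72: acc |= 72<<0 -> acc=72 shift=7 [end]
Varint 2: bytes[1:2] = 48 -> value 72 (1 byte(s))
  byte[2]=0xA0 cont=1 payload=0x20=32: acc |= 32<<0 -> acc=32 shift=7
  byte[3]=0x66 cont=0 payload=0x66=102: acc |= 102<<7 -> acc=13088 shift=14 [end]
Varint 3: bytes[2:4] = A0 66 -> value 13088 (2 byte(s))
  byte[4]=0xDC cont=1 payload=0x5C=92: acc |= 92<<0 -> acc=92 shift=7
  byte[5]=0xE9 cont=1 payload=0x69=105: acc |= 105<<7 -> acc=13532 shift=14
  byte[6]=0x13 cont=0 payload=0x13=19: acc |= 19<<14 -> acc=324828 shift=21 [end]
Varint 4: bytes[4:7] = DC E9 13 -> value 324828 (3 byte(s))

Answer: 4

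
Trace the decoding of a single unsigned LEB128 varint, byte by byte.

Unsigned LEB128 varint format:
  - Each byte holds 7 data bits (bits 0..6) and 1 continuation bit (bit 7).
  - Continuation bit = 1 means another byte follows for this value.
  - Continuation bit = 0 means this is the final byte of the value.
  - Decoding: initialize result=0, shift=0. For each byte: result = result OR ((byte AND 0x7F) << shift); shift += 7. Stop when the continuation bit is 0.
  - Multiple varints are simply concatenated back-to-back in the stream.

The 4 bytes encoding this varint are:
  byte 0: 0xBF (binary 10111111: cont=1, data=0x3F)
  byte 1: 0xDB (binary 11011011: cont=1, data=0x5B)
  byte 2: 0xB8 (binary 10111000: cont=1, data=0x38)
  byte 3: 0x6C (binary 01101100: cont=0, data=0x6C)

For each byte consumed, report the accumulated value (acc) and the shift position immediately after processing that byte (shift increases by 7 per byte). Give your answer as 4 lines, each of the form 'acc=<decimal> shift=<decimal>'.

byte 0=0xBF: payload=0x3F=63, contrib = 63<<0 = 63; acc -> 63, shift -> 7
byte 1=0xDB: payload=0x5B=91, contrib = 91<<7 = 11648; acc -> 11711, shift -> 14
byte 2=0xB8: payload=0x38=56, contrib = 56<<14 = 917504; acc -> 929215, shift -> 21
byte 3=0x6C: payload=0x6C=108, contrib = 108<<21 = 226492416; acc -> 227421631, shift -> 28

Answer: acc=63 shift=7
acc=11711 shift=14
acc=929215 shift=21
acc=227421631 shift=28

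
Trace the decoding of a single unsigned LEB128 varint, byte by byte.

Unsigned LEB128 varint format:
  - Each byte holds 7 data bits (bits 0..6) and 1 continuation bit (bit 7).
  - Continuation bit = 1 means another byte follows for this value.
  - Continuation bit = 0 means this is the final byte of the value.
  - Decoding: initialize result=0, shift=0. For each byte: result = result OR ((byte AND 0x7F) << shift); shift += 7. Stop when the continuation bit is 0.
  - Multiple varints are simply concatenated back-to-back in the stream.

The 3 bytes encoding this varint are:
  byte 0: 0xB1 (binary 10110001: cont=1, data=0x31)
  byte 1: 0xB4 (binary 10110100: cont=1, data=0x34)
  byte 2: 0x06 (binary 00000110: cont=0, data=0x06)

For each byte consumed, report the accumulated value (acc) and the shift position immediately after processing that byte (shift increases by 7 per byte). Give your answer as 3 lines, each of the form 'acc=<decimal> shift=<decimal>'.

byte 0=0xB1: payload=0x31=49, contrib = 49<<0 = 49; acc -> 49, shift -> 7
byte 1=0xB4: payload=0x34=52, contrib = 52<<7 = 6656; acc -> 6705, shift -> 14
byte 2=0x06: payload=0x06=6, contrib = 6<<14 = 98304; acc -> 105009, shift -> 21

Answer: acc=49 shift=7
acc=6705 shift=14
acc=105009 shift=21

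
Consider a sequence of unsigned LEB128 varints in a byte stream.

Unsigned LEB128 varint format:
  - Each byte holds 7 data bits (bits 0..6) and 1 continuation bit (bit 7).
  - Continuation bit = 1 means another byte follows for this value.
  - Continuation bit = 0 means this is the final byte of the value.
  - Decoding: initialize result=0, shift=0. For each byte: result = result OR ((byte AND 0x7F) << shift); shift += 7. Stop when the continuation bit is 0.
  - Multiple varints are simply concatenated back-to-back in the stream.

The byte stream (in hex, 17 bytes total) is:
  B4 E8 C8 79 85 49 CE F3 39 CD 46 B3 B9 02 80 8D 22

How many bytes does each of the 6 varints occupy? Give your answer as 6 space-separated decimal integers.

  byte[0]=0xB4 cont=1 payload=0x34=52: acc |= 52<<0 -> acc=52 shift=7
  byte[1]=0xE8 cont=1 payload=0x68=104: acc |= 104<<7 -> acc=13364 shift=14
  byte[2]=0xC8 cont=1 payload=0x48=72: acc |= 72<<14 -> acc=1193012 shift=21
  byte[3]=0x79 cont=0 payload=0x79=121: acc |= 121<<21 -> acc=254948404 shift=28 [end]
Varint 1: bytes[0:4] = B4 E8 C8 79 -> value 254948404 (4 byte(s))
  byte[4]=0x85 cont=1 payload=0x05=5: acc |= 5<<0 -> acc=5 shift=7
  byte[5]=0x49 cont=0 payload=0x49=73: acc |= 73<<7 -> acc=9349 shift=14 [end]
Varint 2: bytes[4:6] = 85 49 -> value 9349 (2 byte(s))
  byte[6]=0xCE cont=1 payload=0x4E=78: acc |= 78<<0 -> acc=78 shift=7
  byte[7]=0xF3 cont=1 payload=0x73=115: acc |= 115<<7 -> acc=14798 shift=14
  byte[8]=0x39 cont=0 payload=0x39=57: acc |= 57<<14 -> acc=948686 shift=21 [end]
Varint 3: bytes[6:9] = CE F3 39 -> value 948686 (3 byte(s))
  byte[9]=0xCD cont=1 payload=0x4D=77: acc |= 77<<0 -> acc=77 shift=7
  byte[10]=0x46 cont=0 payload=0x46=70: acc |= 70<<7 -> acc=9037 shift=14 [end]
Varint 4: bytes[9:11] = CD 46 -> value 9037 (2 byte(s))
  byte[11]=0xB3 cont=1 payload=0x33=51: acc |= 51<<0 -> acc=51 shift=7
  byte[12]=0xB9 cont=1 payload=0x39=57: acc |= 57<<7 -> acc=7347 shift=14
  byte[13]=0x02 cont=0 payload=0x02=2: acc |= 2<<14 -> acc=40115 shift=21 [end]
Varint 5: bytes[11:14] = B3 B9 02 -> value 40115 (3 byte(s))
  byte[14]=0x80 cont=1 payload=0x00=0: acc |= 0<<0 -> acc=0 shift=7
  byte[15]=0x8D cont=1 payload=0x0D=13: acc |= 13<<7 -> acc=1664 shift=14
  byte[16]=0x22 cont=0 payload=0x22=34: acc |= 34<<14 -> acc=558720 shift=21 [end]
Varint 6: bytes[14:17] = 80 8D 22 -> value 558720 (3 byte(s))

Answer: 4 2 3 2 3 3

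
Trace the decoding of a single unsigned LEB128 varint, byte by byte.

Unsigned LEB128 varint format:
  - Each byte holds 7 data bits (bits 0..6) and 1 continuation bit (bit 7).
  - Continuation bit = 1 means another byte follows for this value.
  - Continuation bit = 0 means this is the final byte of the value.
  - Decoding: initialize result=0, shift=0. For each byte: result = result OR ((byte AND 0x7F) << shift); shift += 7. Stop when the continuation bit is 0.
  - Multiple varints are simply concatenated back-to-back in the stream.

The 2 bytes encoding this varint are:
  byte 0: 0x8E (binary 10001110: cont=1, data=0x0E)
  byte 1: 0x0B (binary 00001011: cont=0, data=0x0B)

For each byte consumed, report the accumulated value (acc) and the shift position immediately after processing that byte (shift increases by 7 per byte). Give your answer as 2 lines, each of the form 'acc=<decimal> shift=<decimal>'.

Answer: acc=14 shift=7
acc=1422 shift=14

Derivation:
byte 0=0x8E: payload=0x0E=14, contrib = 14<<0 = 14; acc -> 14, shift -> 7
byte 1=0x0B: payload=0x0B=11, contrib = 11<<7 = 1408; acc -> 1422, shift -> 14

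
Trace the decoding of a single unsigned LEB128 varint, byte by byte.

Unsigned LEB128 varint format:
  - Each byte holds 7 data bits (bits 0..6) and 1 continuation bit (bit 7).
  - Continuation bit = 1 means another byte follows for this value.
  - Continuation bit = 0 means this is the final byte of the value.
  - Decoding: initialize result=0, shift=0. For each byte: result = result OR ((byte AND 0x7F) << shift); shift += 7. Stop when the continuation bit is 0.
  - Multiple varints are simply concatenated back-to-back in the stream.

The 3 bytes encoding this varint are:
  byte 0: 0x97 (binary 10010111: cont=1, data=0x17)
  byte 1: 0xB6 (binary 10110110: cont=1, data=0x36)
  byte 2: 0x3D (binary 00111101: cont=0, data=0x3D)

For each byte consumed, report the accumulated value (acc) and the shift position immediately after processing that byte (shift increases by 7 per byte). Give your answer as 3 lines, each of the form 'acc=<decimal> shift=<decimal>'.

byte 0=0x97: payload=0x17=23, contrib = 23<<0 = 23; acc -> 23, shift -> 7
byte 1=0xB6: payload=0x36=54, contrib = 54<<7 = 6912; acc -> 6935, shift -> 14
byte 2=0x3D: payload=0x3D=61, contrib = 61<<14 = 999424; acc -> 1006359, shift -> 21

Answer: acc=23 shift=7
acc=6935 shift=14
acc=1006359 shift=21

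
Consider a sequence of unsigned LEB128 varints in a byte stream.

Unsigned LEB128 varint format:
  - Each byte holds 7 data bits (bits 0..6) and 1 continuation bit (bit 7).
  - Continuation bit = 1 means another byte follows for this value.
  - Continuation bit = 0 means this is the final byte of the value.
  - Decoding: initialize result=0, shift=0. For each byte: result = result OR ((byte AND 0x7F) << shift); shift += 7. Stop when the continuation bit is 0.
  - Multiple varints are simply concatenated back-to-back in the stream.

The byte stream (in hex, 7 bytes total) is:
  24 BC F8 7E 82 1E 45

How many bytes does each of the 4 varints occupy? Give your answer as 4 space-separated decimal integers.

  byte[0]=0x24 cont=0 payload=0x24=36: acc |= 36<<0 -> acc=36 shift=7 [end]
Varint 1: bytes[0:1] = 24 -> value 36 (1 byte(s))
  byte[1]=0xBC cont=1 payload=0x3C=60: acc |= 60<<0 -> acc=60 shift=7
  byte[2]=0xF8 cont=1 payload=0x78=120: acc |= 120<<7 -> acc=15420 shift=14
  byte[3]=0x7E cont=0 payload=0x7E=126: acc |= 126<<14 -> acc=2079804 shift=21 [end]
Varint 2: bytes[1:4] = BC F8 7E -> value 2079804 (3 byte(s))
  byte[4]=0x82 cont=1 payload=0x02=2: acc |= 2<<0 -> acc=2 shift=7
  byte[5]=0x1E cont=0 payload=0x1E=30: acc |= 30<<7 -> acc=3842 shift=14 [end]
Varint 3: bytes[4:6] = 82 1E -> value 3842 (2 byte(s))
  byte[6]=0x45 cont=0 payload=0x45=69: acc |= 69<<0 -> acc=69 shift=7 [end]
Varint 4: bytes[6:7] = 45 -> value 69 (1 byte(s))

Answer: 1 3 2 1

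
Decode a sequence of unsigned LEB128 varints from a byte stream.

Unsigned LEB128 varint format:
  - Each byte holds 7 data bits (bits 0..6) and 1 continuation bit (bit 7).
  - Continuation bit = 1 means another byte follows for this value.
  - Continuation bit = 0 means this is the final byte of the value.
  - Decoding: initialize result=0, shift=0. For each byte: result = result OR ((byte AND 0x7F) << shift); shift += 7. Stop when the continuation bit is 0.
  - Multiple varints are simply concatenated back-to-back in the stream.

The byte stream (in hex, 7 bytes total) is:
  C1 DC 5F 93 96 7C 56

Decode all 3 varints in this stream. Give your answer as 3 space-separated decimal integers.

  byte[0]=0xC1 cont=1 payload=0x41=65: acc |= 65<<0 -> acc=65 shift=7
  byte[1]=0xDC cont=1 payload=0x5C=92: acc |= 92<<7 -> acc=11841 shift=14
  byte[2]=0x5F cont=0 payload=0x5F=95: acc |= 95<<14 -> acc=1568321 shift=21 [end]
Varint 1: bytes[0:3] = C1 DC 5F -> value 1568321 (3 byte(s))
  byte[3]=0x93 cont=1 payload=0x13=19: acc |= 19<<0 -> acc=19 shift=7
  byte[4]=0x96 cont=1 payload=0x16=22: acc |= 22<<7 -> acc=2835 shift=14
  byte[5]=0x7C cont=0 payload=0x7C=124: acc |= 124<<14 -> acc=2034451 shift=21 [end]
Varint 2: bytes[3:6] = 93 96 7C -> value 2034451 (3 byte(s))
  byte[6]=0x56 cont=0 payload=0x56=86: acc |= 86<<0 -> acc=86 shift=7 [end]
Varint 3: bytes[6:7] = 56 -> value 86 (1 byte(s))

Answer: 1568321 2034451 86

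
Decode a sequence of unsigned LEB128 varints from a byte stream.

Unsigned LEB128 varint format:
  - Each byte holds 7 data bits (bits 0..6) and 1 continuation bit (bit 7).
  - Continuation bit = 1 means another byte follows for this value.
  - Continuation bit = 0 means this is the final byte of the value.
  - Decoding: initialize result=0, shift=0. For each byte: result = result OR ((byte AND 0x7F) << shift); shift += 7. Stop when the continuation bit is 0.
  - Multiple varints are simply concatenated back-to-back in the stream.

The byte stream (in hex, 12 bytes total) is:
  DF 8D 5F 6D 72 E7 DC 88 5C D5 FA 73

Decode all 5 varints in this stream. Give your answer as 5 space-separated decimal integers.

Answer: 1558239 109 114 193080935 1899861

Derivation:
  byte[0]=0xDF cont=1 payload=0x5F=95: acc |= 95<<0 -> acc=95 shift=7
  byte[1]=0x8D cont=1 payload=0x0D=13: acc |= 13<<7 -> acc=1759 shift=14
  byte[2]=0x5F cont=0 payload=0x5F=95: acc |= 95<<14 -> acc=1558239 shift=21 [end]
Varint 1: bytes[0:3] = DF 8D 5F -> value 1558239 (3 byte(s))
  byte[3]=0x6D cont=0 payload=0x6D=109: acc |= 109<<0 -> acc=109 shift=7 [end]
Varint 2: bytes[3:4] = 6D -> value 109 (1 byte(s))
  byte[4]=0x72 cont=0 payload=0x72=114: acc |= 114<<0 -> acc=114 shift=7 [end]
Varint 3: bytes[4:5] = 72 -> value 114 (1 byte(s))
  byte[5]=0xE7 cont=1 payload=0x67=103: acc |= 103<<0 -> acc=103 shift=7
  byte[6]=0xDC cont=1 payload=0x5C=92: acc |= 92<<7 -> acc=11879 shift=14
  byte[7]=0x88 cont=1 payload=0x08=8: acc |= 8<<14 -> acc=142951 shift=21
  byte[8]=0x5C cont=0 payload=0x5C=92: acc |= 92<<21 -> acc=193080935 shift=28 [end]
Varint 4: bytes[5:9] = E7 DC 88 5C -> value 193080935 (4 byte(s))
  byte[9]=0xD5 cont=1 payload=0x55=85: acc |= 85<<0 -> acc=85 shift=7
  byte[10]=0xFA cont=1 payload=0x7A=122: acc |= 122<<7 -> acc=15701 shift=14
  byte[11]=0x73 cont=0 payload=0x73=115: acc |= 115<<14 -> acc=1899861 shift=21 [end]
Varint 5: bytes[9:12] = D5 FA 73 -> value 1899861 (3 byte(s))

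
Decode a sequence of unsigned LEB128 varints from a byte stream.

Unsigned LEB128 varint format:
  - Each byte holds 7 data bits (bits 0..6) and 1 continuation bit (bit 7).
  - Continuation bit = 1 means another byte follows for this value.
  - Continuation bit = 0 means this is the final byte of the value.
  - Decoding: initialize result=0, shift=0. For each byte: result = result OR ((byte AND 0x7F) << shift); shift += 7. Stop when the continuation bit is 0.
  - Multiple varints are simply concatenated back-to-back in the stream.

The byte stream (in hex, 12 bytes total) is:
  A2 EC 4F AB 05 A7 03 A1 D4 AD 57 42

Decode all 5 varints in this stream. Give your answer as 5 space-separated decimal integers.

  byte[0]=0xA2 cont=1 payload=0x22=34: acc |= 34<<0 -> acc=34 shift=7
  byte[1]=0xEC cont=1 payload=0x6C=108: acc |= 108<<7 -> acc=13858 shift=14
  byte[2]=0x4F cont=0 payload=0x4F=79: acc |= 79<<14 -> acc=1308194 shift=21 [end]
Varint 1: bytes[0:3] = A2 EC 4F -> value 1308194 (3 byte(s))
  byte[3]=0xAB cont=1 payload=0x2B=43: acc |= 43<<0 -> acc=43 shift=7
  byte[4]=0x05 cont=0 payload=0x05=5: acc |= 5<<7 -> acc=683 shift=14 [end]
Varint 2: bytes[3:5] = AB 05 -> value 683 (2 byte(s))
  byte[5]=0xA7 cont=1 payload=0x27=39: acc |= 39<<0 -> acc=39 shift=7
  byte[6]=0x03 cont=0 payload=0x03=3: acc |= 3<<7 -> acc=423 shift=14 [end]
Varint 3: bytes[5:7] = A7 03 -> value 423 (2 byte(s))
  byte[7]=0xA1 cont=1 payload=0x21=33: acc |= 33<<0 -> acc=33 shift=7
  byte[8]=0xD4 cont=1 payload=0x54=84: acc |= 84<<7 -> acc=10785 shift=14
  byte[9]=0xAD cont=1 payload=0x2D=45: acc |= 45<<14 -> acc=748065 shift=21
  byte[10]=0x57 cont=0 payload=0x57=87: acc |= 87<<21 -> acc=183200289 shift=28 [end]
Varint 4: bytes[7:11] = A1 D4 AD 57 -> value 183200289 (4 byte(s))
  byte[11]=0x42 cont=0 payload=0x42=66: acc |= 66<<0 -> acc=66 shift=7 [end]
Varint 5: bytes[11:12] = 42 -> value 66 (1 byte(s))

Answer: 1308194 683 423 183200289 66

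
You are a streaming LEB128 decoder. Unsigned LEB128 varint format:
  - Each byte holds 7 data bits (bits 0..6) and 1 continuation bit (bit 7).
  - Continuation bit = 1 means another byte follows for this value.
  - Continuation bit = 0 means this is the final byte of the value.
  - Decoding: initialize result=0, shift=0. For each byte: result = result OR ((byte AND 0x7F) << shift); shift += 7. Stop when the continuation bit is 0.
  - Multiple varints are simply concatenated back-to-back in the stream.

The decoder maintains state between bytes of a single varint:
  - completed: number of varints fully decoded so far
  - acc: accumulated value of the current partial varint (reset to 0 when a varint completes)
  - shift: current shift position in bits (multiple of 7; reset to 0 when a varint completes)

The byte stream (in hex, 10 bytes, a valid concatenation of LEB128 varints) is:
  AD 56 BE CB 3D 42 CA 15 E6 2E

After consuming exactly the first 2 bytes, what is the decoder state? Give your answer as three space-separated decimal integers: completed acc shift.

Answer: 1 0 0

Derivation:
byte[0]=0xAD cont=1 payload=0x2D: acc |= 45<<0 -> completed=0 acc=45 shift=7
byte[1]=0x56 cont=0 payload=0x56: varint #1 complete (value=11053); reset -> completed=1 acc=0 shift=0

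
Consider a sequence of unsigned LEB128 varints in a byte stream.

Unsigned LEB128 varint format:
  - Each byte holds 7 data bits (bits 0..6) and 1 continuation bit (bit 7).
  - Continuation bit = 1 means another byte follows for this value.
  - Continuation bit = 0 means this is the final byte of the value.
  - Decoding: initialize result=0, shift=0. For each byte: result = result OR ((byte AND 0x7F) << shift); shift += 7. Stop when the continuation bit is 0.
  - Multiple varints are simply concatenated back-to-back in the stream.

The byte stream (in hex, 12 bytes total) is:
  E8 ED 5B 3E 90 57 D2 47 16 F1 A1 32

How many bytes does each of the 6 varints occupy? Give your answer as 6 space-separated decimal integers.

Answer: 3 1 2 2 1 3

Derivation:
  byte[0]=0xE8 cont=1 payload=0x68=104: acc |= 104<<0 -> acc=104 shift=7
  byte[1]=0xED cont=1 payload=0x6D=109: acc |= 109<<7 -> acc=14056 shift=14
  byte[2]=0x5B cont=0 payload=0x5B=91: acc |= 91<<14 -> acc=1505000 shift=21 [end]
Varint 1: bytes[0:3] = E8 ED 5B -> value 1505000 (3 byte(s))
  byte[3]=0x3E cont=0 payload=0x3E=62: acc |= 62<<0 -> acc=62 shift=7 [end]
Varint 2: bytes[3:4] = 3E -> value 62 (1 byte(s))
  byte[4]=0x90 cont=1 payload=0x10=16: acc |= 16<<0 -> acc=16 shift=7
  byte[5]=0x57 cont=0 payload=0x57=87: acc |= 87<<7 -> acc=11152 shift=14 [end]
Varint 3: bytes[4:6] = 90 57 -> value 11152 (2 byte(s))
  byte[6]=0xD2 cont=1 payload=0x52=82: acc |= 82<<0 -> acc=82 shift=7
  byte[7]=0x47 cont=0 payload=0x47=71: acc |= 71<<7 -> acc=9170 shift=14 [end]
Varint 4: bytes[6:8] = D2 47 -> value 9170 (2 byte(s))
  byte[8]=0x16 cont=0 payload=0x16=22: acc |= 22<<0 -> acc=22 shift=7 [end]
Varint 5: bytes[8:9] = 16 -> value 22 (1 byte(s))
  byte[9]=0xF1 cont=1 payload=0x71=113: acc |= 113<<0 -> acc=113 shift=7
  byte[10]=0xA1 cont=1 payload=0x21=33: acc |= 33<<7 -> acc=4337 shift=14
  byte[11]=0x32 cont=0 payload=0x32=50: acc |= 50<<14 -> acc=823537 shift=21 [end]
Varint 6: bytes[9:12] = F1 A1 32 -> value 823537 (3 byte(s))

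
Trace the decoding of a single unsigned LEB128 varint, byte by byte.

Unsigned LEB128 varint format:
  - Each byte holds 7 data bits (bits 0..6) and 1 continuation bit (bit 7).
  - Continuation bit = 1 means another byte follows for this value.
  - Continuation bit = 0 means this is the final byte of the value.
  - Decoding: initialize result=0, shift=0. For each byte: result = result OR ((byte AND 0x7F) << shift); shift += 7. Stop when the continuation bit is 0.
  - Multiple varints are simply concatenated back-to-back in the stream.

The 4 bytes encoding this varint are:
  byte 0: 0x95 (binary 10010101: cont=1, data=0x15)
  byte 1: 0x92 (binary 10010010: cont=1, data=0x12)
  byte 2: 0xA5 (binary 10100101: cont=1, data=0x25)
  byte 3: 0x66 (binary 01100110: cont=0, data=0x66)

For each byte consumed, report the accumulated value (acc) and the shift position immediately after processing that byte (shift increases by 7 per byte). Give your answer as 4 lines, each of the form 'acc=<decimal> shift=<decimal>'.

byte 0=0x95: payload=0x15=21, contrib = 21<<0 = 21; acc -> 21, shift -> 7
byte 1=0x92: payload=0x12=18, contrib = 18<<7 = 2304; acc -> 2325, shift -> 14
byte 2=0xA5: payload=0x25=37, contrib = 37<<14 = 606208; acc -> 608533, shift -> 21
byte 3=0x66: payload=0x66=102, contrib = 102<<21 = 213909504; acc -> 214518037, shift -> 28

Answer: acc=21 shift=7
acc=2325 shift=14
acc=608533 shift=21
acc=214518037 shift=28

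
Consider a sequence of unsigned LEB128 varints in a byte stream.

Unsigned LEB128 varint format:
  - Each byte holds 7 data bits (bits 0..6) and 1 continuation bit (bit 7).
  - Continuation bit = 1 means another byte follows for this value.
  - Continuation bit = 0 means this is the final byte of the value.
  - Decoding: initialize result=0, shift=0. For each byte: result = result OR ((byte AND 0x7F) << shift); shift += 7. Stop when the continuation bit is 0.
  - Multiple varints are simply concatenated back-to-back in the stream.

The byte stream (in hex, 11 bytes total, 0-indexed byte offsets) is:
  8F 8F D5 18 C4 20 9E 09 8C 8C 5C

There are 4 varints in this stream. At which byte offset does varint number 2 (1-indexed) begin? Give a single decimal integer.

  byte[0]=0x8F cont=1 payload=0x0F=15: acc |= 15<<0 -> acc=15 shift=7
  byte[1]=0x8F cont=1 payload=0x0F=15: acc |= 15<<7 -> acc=1935 shift=14
  byte[2]=0xD5 cont=1 payload=0x55=85: acc |= 85<<14 -> acc=1394575 shift=21
  byte[3]=0x18 cont=0 payload=0x18=24: acc |= 24<<21 -> acc=51726223 shift=28 [end]
Varint 1: bytes[0:4] = 8F 8F D5 18 -> value 51726223 (4 byte(s))
  byte[4]=0xC4 cont=1 payload=0x44=68: acc |= 68<<0 -> acc=68 shift=7
  byte[5]=0x20 cont=0 payload=0x20=32: acc |= 32<<7 -> acc=4164 shift=14 [end]
Varint 2: bytes[4:6] = C4 20 -> value 4164 (2 byte(s))
  byte[6]=0x9E cont=1 payload=0x1E=30: acc |= 30<<0 -> acc=30 shift=7
  byte[7]=0x09 cont=0 payload=0x09=9: acc |= 9<<7 -> acc=1182 shift=14 [end]
Varint 3: bytes[6:8] = 9E 09 -> value 1182 (2 byte(s))
  byte[8]=0x8C cont=1 payload=0x0C=12: acc |= 12<<0 -> acc=12 shift=7
  byte[9]=0x8C cont=1 payload=0x0C=12: acc |= 12<<7 -> acc=1548 shift=14
  byte[10]=0x5C cont=0 payload=0x5C=92: acc |= 92<<14 -> acc=1508876 shift=21 [end]
Varint 4: bytes[8:11] = 8C 8C 5C -> value 1508876 (3 byte(s))

Answer: 4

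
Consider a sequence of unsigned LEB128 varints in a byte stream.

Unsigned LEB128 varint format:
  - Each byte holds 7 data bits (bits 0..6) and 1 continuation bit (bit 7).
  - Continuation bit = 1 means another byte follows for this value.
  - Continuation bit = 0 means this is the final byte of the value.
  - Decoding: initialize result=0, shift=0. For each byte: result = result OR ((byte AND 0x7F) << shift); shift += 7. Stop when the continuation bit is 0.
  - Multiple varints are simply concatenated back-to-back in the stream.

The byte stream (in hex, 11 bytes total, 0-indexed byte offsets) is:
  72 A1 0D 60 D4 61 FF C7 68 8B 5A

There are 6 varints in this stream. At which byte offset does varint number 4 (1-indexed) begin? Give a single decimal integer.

Answer: 4

Derivation:
  byte[0]=0x72 cont=0 payload=0x72=114: acc |= 114<<0 -> acc=114 shift=7 [end]
Varint 1: bytes[0:1] = 72 -> value 114 (1 byte(s))
  byte[1]=0xA1 cont=1 payload=0x21=33: acc |= 33<<0 -> acc=33 shift=7
  byte[2]=0x0D cont=0 payload=0x0D=13: acc |= 13<<7 -> acc=1697 shift=14 [end]
Varint 2: bytes[1:3] = A1 0D -> value 1697 (2 byte(s))
  byte[3]=0x60 cont=0 payload=0x60=96: acc |= 96<<0 -> acc=96 shift=7 [end]
Varint 3: bytes[3:4] = 60 -> value 96 (1 byte(s))
  byte[4]=0xD4 cont=1 payload=0x54=84: acc |= 84<<0 -> acc=84 shift=7
  byte[5]=0x61 cont=0 payload=0x61=97: acc |= 97<<7 -> acc=12500 shift=14 [end]
Varint 4: bytes[4:6] = D4 61 -> value 12500 (2 byte(s))
  byte[6]=0xFF cont=1 payload=0x7F=127: acc |= 127<<0 -> acc=127 shift=7
  byte[7]=0xC7 cont=1 payload=0x47=71: acc |= 71<<7 -> acc=9215 shift=14
  byte[8]=0x68 cont=0 payload=0x68=104: acc |= 104<<14 -> acc=1713151 shift=21 [end]
Varint 5: bytes[6:9] = FF C7 68 -> value 1713151 (3 byte(s))
  byte[9]=0x8B cont=1 payload=0x0B=11: acc |= 11<<0 -> acc=11 shift=7
  byte[10]=0x5A cont=0 payload=0x5A=90: acc |= 90<<7 -> acc=11531 shift=14 [end]
Varint 6: bytes[9:11] = 8B 5A -> value 11531 (2 byte(s))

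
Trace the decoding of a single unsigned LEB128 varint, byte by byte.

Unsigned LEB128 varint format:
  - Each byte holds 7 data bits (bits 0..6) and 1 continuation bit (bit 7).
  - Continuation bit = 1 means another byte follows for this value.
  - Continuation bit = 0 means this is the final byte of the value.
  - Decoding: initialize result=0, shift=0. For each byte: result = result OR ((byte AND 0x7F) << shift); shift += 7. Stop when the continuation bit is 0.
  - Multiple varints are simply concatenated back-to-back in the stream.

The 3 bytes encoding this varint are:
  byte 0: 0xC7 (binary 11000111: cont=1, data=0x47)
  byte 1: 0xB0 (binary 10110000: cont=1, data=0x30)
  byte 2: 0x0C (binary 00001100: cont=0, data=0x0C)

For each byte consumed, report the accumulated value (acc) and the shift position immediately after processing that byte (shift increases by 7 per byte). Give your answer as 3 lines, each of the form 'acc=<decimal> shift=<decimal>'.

Answer: acc=71 shift=7
acc=6215 shift=14
acc=202823 shift=21

Derivation:
byte 0=0xC7: payload=0x47=71, contrib = 71<<0 = 71; acc -> 71, shift -> 7
byte 1=0xB0: payload=0x30=48, contrib = 48<<7 = 6144; acc -> 6215, shift -> 14
byte 2=0x0C: payload=0x0C=12, contrib = 12<<14 = 196608; acc -> 202823, shift -> 21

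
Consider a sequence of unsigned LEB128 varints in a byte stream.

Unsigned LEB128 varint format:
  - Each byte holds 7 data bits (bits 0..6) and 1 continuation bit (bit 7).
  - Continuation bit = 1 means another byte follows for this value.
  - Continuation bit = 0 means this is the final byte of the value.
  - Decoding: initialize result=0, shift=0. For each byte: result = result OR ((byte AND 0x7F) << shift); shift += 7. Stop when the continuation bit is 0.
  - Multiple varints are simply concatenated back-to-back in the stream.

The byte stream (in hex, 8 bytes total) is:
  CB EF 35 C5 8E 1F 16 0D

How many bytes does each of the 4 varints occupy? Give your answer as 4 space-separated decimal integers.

Answer: 3 3 1 1

Derivation:
  byte[0]=0xCB cont=1 payload=0x4B=75: acc |= 75<<0 -> acc=75 shift=7
  byte[1]=0xEF cont=1 payload=0x6F=111: acc |= 111<<7 -> acc=14283 shift=14
  byte[2]=0x35 cont=0 payload=0x35=53: acc |= 53<<14 -> acc=882635 shift=21 [end]
Varint 1: bytes[0:3] = CB EF 35 -> value 882635 (3 byte(s))
  byte[3]=0xC5 cont=1 payload=0x45=69: acc |= 69<<0 -> acc=69 shift=7
  byte[4]=0x8E cont=1 payload=0x0E=14: acc |= 14<<7 -> acc=1861 shift=14
  byte[5]=0x1F cont=0 payload=0x1F=31: acc |= 31<<14 -> acc=509765 shift=21 [end]
Varint 2: bytes[3:6] = C5 8E 1F -> value 509765 (3 byte(s))
  byte[6]=0x16 cont=0 payload=0x16=22: acc |= 22<<0 -> acc=22 shift=7 [end]
Varint 3: bytes[6:7] = 16 -> value 22 (1 byte(s))
  byte[7]=0x0D cont=0 payload=0x0D=13: acc |= 13<<0 -> acc=13 shift=7 [end]
Varint 4: bytes[7:8] = 0D -> value 13 (1 byte(s))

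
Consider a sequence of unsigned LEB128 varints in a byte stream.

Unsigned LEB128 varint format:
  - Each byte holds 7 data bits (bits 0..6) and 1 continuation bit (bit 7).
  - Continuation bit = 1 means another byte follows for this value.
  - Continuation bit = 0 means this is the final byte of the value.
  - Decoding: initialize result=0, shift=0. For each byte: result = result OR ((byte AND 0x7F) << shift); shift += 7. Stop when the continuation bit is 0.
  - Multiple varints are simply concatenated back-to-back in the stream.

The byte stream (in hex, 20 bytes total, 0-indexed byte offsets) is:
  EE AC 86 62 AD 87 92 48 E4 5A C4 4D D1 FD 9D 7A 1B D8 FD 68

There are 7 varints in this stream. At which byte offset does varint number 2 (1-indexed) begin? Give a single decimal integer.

  byte[0]=0xEE cont=1 payload=0x6E=110: acc |= 110<<0 -> acc=110 shift=7
  byte[1]=0xAC cont=1 payload=0x2C=44: acc |= 44<<7 -> acc=5742 shift=14
  byte[2]=0x86 cont=1 payload=0x06=6: acc |= 6<<14 -> acc=104046 shift=21
  byte[3]=0x62 cont=0 payload=0x62=98: acc |= 98<<21 -> acc=205624942 shift=28 [end]
Varint 1: bytes[0:4] = EE AC 86 62 -> value 205624942 (4 byte(s))
  byte[4]=0xAD cont=1 payload=0x2D=45: acc |= 45<<0 -> acc=45 shift=7
  byte[5]=0x87 cont=1 payload=0x07=7: acc |= 7<<7 -> acc=941 shift=14
  byte[6]=0x92 cont=1 payload=0x12=18: acc |= 18<<14 -> acc=295853 shift=21
  byte[7]=0x48 cont=0 payload=0x48=72: acc |= 72<<21 -> acc=151290797 shift=28 [end]
Varint 2: bytes[4:8] = AD 87 92 48 -> value 151290797 (4 byte(s))
  byte[8]=0xE4 cont=1 payload=0x64=100: acc |= 100<<0 -> acc=100 shift=7
  byte[9]=0x5A cont=0 payload=0x5A=90: acc |= 90<<7 -> acc=11620 shift=14 [end]
Varint 3: bytes[8:10] = E4 5A -> value 11620 (2 byte(s))
  byte[10]=0xC4 cont=1 payload=0x44=68: acc |= 68<<0 -> acc=68 shift=7
  byte[11]=0x4D cont=0 payload=0x4D=77: acc |= 77<<7 -> acc=9924 shift=14 [end]
Varint 4: bytes[10:12] = C4 4D -> value 9924 (2 byte(s))
  byte[12]=0xD1 cont=1 payload=0x51=81: acc |= 81<<0 -> acc=81 shift=7
  byte[13]=0xFD cont=1 payload=0x7D=125: acc |= 125<<7 -> acc=16081 shift=14
  byte[14]=0x9D cont=1 payload=0x1D=29: acc |= 29<<14 -> acc=491217 shift=21
  byte[15]=0x7A cont=0 payload=0x7A=122: acc |= 122<<21 -> acc=256343761 shift=28 [end]
Varint 5: bytes[12:16] = D1 FD 9D 7A -> value 256343761 (4 byte(s))
  byte[16]=0x1B cont=0 payload=0x1B=27: acc |= 27<<0 -> acc=27 shift=7 [end]
Varint 6: bytes[16:17] = 1B -> value 27 (1 byte(s))
  byte[17]=0xD8 cont=1 payload=0x58=88: acc |= 88<<0 -> acc=88 shift=7
  byte[18]=0xFD cont=1 payload=0x7D=125: acc |= 125<<7 -> acc=16088 shift=14
  byte[19]=0x68 cont=0 payload=0x68=104: acc |= 104<<14 -> acc=1720024 shift=21 [end]
Varint 7: bytes[17:20] = D8 FD 68 -> value 1720024 (3 byte(s))

Answer: 4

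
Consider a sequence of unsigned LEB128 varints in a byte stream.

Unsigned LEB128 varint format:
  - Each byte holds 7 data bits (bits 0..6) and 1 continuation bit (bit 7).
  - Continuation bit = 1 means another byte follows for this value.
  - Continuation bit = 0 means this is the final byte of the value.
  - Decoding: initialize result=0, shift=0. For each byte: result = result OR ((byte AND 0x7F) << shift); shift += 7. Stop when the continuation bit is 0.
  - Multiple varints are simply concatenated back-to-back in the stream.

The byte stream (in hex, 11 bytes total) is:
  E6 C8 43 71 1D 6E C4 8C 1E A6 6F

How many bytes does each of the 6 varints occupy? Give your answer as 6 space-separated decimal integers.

  byte[0]=0xE6 cont=1 payload=0x66=102: acc |= 102<<0 -> acc=102 shift=7
  byte[1]=0xC8 cont=1 payload=0x48=72: acc |= 72<<7 -> acc=9318 shift=14
  byte[2]=0x43 cont=0 payload=0x43=67: acc |= 67<<14 -> acc=1107046 shift=21 [end]
Varint 1: bytes[0:3] = E6 C8 43 -> value 1107046 (3 byte(s))
  byte[3]=0x71 cont=0 payload=0x71=113: acc |= 113<<0 -> acc=113 shift=7 [end]
Varint 2: bytes[3:4] = 71 -> value 113 (1 byte(s))
  byte[4]=0x1D cont=0 payload=0x1D=29: acc |= 29<<0 -> acc=29 shift=7 [end]
Varint 3: bytes[4:5] = 1D -> value 29 (1 byte(s))
  byte[5]=0x6E cont=0 payload=0x6E=110: acc |= 110<<0 -> acc=110 shift=7 [end]
Varint 4: bytes[5:6] = 6E -> value 110 (1 byte(s))
  byte[6]=0xC4 cont=1 payload=0x44=68: acc |= 68<<0 -> acc=68 shift=7
  byte[7]=0x8C cont=1 payload=0x0C=12: acc |= 12<<7 -> acc=1604 shift=14
  byte[8]=0x1E cont=0 payload=0x1E=30: acc |= 30<<14 -> acc=493124 shift=21 [end]
Varint 5: bytes[6:9] = C4 8C 1E -> value 493124 (3 byte(s))
  byte[9]=0xA6 cont=1 payload=0x26=38: acc |= 38<<0 -> acc=38 shift=7
  byte[10]=0x6F cont=0 payload=0x6F=111: acc |= 111<<7 -> acc=14246 shift=14 [end]
Varint 6: bytes[9:11] = A6 6F -> value 14246 (2 byte(s))

Answer: 3 1 1 1 3 2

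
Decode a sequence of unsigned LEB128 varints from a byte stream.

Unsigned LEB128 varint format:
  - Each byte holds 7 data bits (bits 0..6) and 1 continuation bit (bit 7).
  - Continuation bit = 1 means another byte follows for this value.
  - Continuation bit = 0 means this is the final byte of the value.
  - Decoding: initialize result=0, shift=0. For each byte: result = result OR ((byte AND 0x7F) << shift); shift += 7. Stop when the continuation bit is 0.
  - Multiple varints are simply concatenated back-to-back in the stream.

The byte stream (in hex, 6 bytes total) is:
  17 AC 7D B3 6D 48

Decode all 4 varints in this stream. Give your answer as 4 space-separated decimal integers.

Answer: 23 16044 14003 72

Derivation:
  byte[0]=0x17 cont=0 payload=0x17=23: acc |= 23<<0 -> acc=23 shift=7 [end]
Varint 1: bytes[0:1] = 17 -> value 23 (1 byte(s))
  byte[1]=0xAC cont=1 payload=0x2C=44: acc |= 44<<0 -> acc=44 shift=7
  byte[2]=0x7D cont=0 payload=0x7D=125: acc |= 125<<7 -> acc=16044 shift=14 [end]
Varint 2: bytes[1:3] = AC 7D -> value 16044 (2 byte(s))
  byte[3]=0xB3 cont=1 payload=0x33=51: acc |= 51<<0 -> acc=51 shift=7
  byte[4]=0x6D cont=0 payload=0x6D=109: acc |= 109<<7 -> acc=14003 shift=14 [end]
Varint 3: bytes[3:5] = B3 6D -> value 14003 (2 byte(s))
  byte[5]=0x48 cont=0 payload=0x48=72: acc |= 72<<0 -> acc=72 shift=7 [end]
Varint 4: bytes[5:6] = 48 -> value 72 (1 byte(s))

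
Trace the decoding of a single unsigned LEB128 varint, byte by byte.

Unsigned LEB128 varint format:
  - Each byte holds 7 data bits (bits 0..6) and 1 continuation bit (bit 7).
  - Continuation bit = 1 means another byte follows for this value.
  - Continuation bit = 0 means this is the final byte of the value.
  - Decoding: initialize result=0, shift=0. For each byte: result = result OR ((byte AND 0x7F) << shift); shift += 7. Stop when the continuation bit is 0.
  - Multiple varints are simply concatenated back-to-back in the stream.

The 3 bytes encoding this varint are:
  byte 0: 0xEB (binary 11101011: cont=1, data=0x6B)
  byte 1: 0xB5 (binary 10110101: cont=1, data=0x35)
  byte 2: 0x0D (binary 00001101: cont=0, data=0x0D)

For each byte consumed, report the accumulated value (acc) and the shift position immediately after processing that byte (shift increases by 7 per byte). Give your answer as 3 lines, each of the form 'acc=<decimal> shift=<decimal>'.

byte 0=0xEB: payload=0x6B=107, contrib = 107<<0 = 107; acc -> 107, shift -> 7
byte 1=0xB5: payload=0x35=53, contrib = 53<<7 = 6784; acc -> 6891, shift -> 14
byte 2=0x0D: payload=0x0D=13, contrib = 13<<14 = 212992; acc -> 219883, shift -> 21

Answer: acc=107 shift=7
acc=6891 shift=14
acc=219883 shift=21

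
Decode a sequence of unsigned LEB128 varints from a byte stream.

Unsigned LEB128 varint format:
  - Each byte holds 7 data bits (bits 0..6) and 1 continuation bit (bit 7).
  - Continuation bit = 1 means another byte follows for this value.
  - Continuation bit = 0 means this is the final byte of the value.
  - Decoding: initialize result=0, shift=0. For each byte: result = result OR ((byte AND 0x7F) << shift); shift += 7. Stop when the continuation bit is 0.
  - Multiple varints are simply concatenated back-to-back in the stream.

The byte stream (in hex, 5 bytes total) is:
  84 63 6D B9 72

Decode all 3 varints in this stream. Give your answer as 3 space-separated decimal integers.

  byte[0]=0x84 cont=1 payload=0x04=4: acc |= 4<<0 -> acc=4 shift=7
  byte[1]=0x63 cont=0 payload=0x63=99: acc |= 99<<7 -> acc=12676 shift=14 [end]
Varint 1: bytes[0:2] = 84 63 -> value 12676 (2 byte(s))
  byte[2]=0x6D cont=0 payload=0x6D=109: acc |= 109<<0 -> acc=109 shift=7 [end]
Varint 2: bytes[2:3] = 6D -> value 109 (1 byte(s))
  byte[3]=0xB9 cont=1 payload=0x39=57: acc |= 57<<0 -> acc=57 shift=7
  byte[4]=0x72 cont=0 payload=0x72=114: acc |= 114<<7 -> acc=14649 shift=14 [end]
Varint 3: bytes[3:5] = B9 72 -> value 14649 (2 byte(s))

Answer: 12676 109 14649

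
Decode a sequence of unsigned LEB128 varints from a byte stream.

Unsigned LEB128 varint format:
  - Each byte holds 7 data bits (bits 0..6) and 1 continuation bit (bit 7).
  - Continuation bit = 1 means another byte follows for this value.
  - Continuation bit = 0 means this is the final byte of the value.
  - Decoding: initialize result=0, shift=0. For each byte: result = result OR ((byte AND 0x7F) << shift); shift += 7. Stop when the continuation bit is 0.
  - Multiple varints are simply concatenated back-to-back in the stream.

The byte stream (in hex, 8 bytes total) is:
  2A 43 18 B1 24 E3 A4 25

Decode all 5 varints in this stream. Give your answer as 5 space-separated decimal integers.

  byte[0]=0x2A cont=0 payload=0x2A=42: acc |= 42<<0 -> acc=42 shift=7 [end]
Varint 1: bytes[0:1] = 2A -> value 42 (1 byte(s))
  byte[1]=0x43 cont=0 payload=0x43=67: acc |= 67<<0 -> acc=67 shift=7 [end]
Varint 2: bytes[1:2] = 43 -> value 67 (1 byte(s))
  byte[2]=0x18 cont=0 payload=0x18=24: acc |= 24<<0 -> acc=24 shift=7 [end]
Varint 3: bytes[2:3] = 18 -> value 24 (1 byte(s))
  byte[3]=0xB1 cont=1 payload=0x31=49: acc |= 49<<0 -> acc=49 shift=7
  byte[4]=0x24 cont=0 payload=0x24=36: acc |= 36<<7 -> acc=4657 shift=14 [end]
Varint 4: bytes[3:5] = B1 24 -> value 4657 (2 byte(s))
  byte[5]=0xE3 cont=1 payload=0x63=99: acc |= 99<<0 -> acc=99 shift=7
  byte[6]=0xA4 cont=1 payload=0x24=36: acc |= 36<<7 -> acc=4707 shift=14
  byte[7]=0x25 cont=0 payload=0x25=37: acc |= 37<<14 -> acc=610915 shift=21 [end]
Varint 5: bytes[5:8] = E3 A4 25 -> value 610915 (3 byte(s))

Answer: 42 67 24 4657 610915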